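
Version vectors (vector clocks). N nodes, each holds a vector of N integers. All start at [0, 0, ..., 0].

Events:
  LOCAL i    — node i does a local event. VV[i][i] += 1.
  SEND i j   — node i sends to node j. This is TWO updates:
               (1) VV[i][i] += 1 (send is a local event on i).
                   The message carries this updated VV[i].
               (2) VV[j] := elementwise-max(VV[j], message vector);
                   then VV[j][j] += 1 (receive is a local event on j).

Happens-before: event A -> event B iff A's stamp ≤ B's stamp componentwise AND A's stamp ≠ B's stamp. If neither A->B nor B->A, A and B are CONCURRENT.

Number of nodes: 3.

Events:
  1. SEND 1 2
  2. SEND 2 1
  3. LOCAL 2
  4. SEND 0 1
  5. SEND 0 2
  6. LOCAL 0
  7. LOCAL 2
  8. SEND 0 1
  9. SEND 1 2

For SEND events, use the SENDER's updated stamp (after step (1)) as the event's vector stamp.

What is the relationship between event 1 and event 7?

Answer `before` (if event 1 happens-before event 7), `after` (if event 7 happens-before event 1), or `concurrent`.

Answer: before

Derivation:
Initial: VV[0]=[0, 0, 0]
Initial: VV[1]=[0, 0, 0]
Initial: VV[2]=[0, 0, 0]
Event 1: SEND 1->2: VV[1][1]++ -> VV[1]=[0, 1, 0], msg_vec=[0, 1, 0]; VV[2]=max(VV[2],msg_vec) then VV[2][2]++ -> VV[2]=[0, 1, 1]
Event 2: SEND 2->1: VV[2][2]++ -> VV[2]=[0, 1, 2], msg_vec=[0, 1, 2]; VV[1]=max(VV[1],msg_vec) then VV[1][1]++ -> VV[1]=[0, 2, 2]
Event 3: LOCAL 2: VV[2][2]++ -> VV[2]=[0, 1, 3]
Event 4: SEND 0->1: VV[0][0]++ -> VV[0]=[1, 0, 0], msg_vec=[1, 0, 0]; VV[1]=max(VV[1],msg_vec) then VV[1][1]++ -> VV[1]=[1, 3, 2]
Event 5: SEND 0->2: VV[0][0]++ -> VV[0]=[2, 0, 0], msg_vec=[2, 0, 0]; VV[2]=max(VV[2],msg_vec) then VV[2][2]++ -> VV[2]=[2, 1, 4]
Event 6: LOCAL 0: VV[0][0]++ -> VV[0]=[3, 0, 0]
Event 7: LOCAL 2: VV[2][2]++ -> VV[2]=[2, 1, 5]
Event 8: SEND 0->1: VV[0][0]++ -> VV[0]=[4, 0, 0], msg_vec=[4, 0, 0]; VV[1]=max(VV[1],msg_vec) then VV[1][1]++ -> VV[1]=[4, 4, 2]
Event 9: SEND 1->2: VV[1][1]++ -> VV[1]=[4, 5, 2], msg_vec=[4, 5, 2]; VV[2]=max(VV[2],msg_vec) then VV[2][2]++ -> VV[2]=[4, 5, 6]
Event 1 stamp: [0, 1, 0]
Event 7 stamp: [2, 1, 5]
[0, 1, 0] <= [2, 1, 5]? True
[2, 1, 5] <= [0, 1, 0]? False
Relation: before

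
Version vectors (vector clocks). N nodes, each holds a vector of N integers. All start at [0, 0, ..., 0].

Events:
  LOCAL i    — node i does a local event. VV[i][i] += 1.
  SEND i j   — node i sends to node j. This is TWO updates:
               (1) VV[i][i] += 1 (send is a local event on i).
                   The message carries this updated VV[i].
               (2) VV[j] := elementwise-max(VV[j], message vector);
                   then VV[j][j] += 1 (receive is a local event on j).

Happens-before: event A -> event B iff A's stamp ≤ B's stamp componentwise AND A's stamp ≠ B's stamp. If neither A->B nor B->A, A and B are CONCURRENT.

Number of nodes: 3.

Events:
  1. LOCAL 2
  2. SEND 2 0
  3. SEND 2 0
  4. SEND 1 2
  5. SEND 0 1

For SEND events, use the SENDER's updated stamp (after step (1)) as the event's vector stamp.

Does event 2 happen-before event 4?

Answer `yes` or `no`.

Initial: VV[0]=[0, 0, 0]
Initial: VV[1]=[0, 0, 0]
Initial: VV[2]=[0, 0, 0]
Event 1: LOCAL 2: VV[2][2]++ -> VV[2]=[0, 0, 1]
Event 2: SEND 2->0: VV[2][2]++ -> VV[2]=[0, 0, 2], msg_vec=[0, 0, 2]; VV[0]=max(VV[0],msg_vec) then VV[0][0]++ -> VV[0]=[1, 0, 2]
Event 3: SEND 2->0: VV[2][2]++ -> VV[2]=[0, 0, 3], msg_vec=[0, 0, 3]; VV[0]=max(VV[0],msg_vec) then VV[0][0]++ -> VV[0]=[2, 0, 3]
Event 4: SEND 1->2: VV[1][1]++ -> VV[1]=[0, 1, 0], msg_vec=[0, 1, 0]; VV[2]=max(VV[2],msg_vec) then VV[2][2]++ -> VV[2]=[0, 1, 4]
Event 5: SEND 0->1: VV[0][0]++ -> VV[0]=[3, 0, 3], msg_vec=[3, 0, 3]; VV[1]=max(VV[1],msg_vec) then VV[1][1]++ -> VV[1]=[3, 2, 3]
Event 2 stamp: [0, 0, 2]
Event 4 stamp: [0, 1, 0]
[0, 0, 2] <= [0, 1, 0]? False. Equal? False. Happens-before: False

Answer: no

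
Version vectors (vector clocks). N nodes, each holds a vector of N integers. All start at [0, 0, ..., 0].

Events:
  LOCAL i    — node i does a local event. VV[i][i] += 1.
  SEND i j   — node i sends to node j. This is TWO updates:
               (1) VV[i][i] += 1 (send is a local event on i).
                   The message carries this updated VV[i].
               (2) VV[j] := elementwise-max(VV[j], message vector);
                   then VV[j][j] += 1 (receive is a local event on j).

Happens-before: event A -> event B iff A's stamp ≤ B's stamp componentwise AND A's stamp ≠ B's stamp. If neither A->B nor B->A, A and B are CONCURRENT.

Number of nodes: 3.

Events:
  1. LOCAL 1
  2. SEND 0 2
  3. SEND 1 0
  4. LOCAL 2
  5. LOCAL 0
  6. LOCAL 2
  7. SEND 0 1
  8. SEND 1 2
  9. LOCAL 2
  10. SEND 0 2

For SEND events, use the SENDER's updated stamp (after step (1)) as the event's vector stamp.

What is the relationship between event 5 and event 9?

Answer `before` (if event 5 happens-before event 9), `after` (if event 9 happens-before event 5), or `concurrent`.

Answer: before

Derivation:
Initial: VV[0]=[0, 0, 0]
Initial: VV[1]=[0, 0, 0]
Initial: VV[2]=[0, 0, 0]
Event 1: LOCAL 1: VV[1][1]++ -> VV[1]=[0, 1, 0]
Event 2: SEND 0->2: VV[0][0]++ -> VV[0]=[1, 0, 0], msg_vec=[1, 0, 0]; VV[2]=max(VV[2],msg_vec) then VV[2][2]++ -> VV[2]=[1, 0, 1]
Event 3: SEND 1->0: VV[1][1]++ -> VV[1]=[0, 2, 0], msg_vec=[0, 2, 0]; VV[0]=max(VV[0],msg_vec) then VV[0][0]++ -> VV[0]=[2, 2, 0]
Event 4: LOCAL 2: VV[2][2]++ -> VV[2]=[1, 0, 2]
Event 5: LOCAL 0: VV[0][0]++ -> VV[0]=[3, 2, 0]
Event 6: LOCAL 2: VV[2][2]++ -> VV[2]=[1, 0, 3]
Event 7: SEND 0->1: VV[0][0]++ -> VV[0]=[4, 2, 0], msg_vec=[4, 2, 0]; VV[1]=max(VV[1],msg_vec) then VV[1][1]++ -> VV[1]=[4, 3, 0]
Event 8: SEND 1->2: VV[1][1]++ -> VV[1]=[4, 4, 0], msg_vec=[4, 4, 0]; VV[2]=max(VV[2],msg_vec) then VV[2][2]++ -> VV[2]=[4, 4, 4]
Event 9: LOCAL 2: VV[2][2]++ -> VV[2]=[4, 4, 5]
Event 10: SEND 0->2: VV[0][0]++ -> VV[0]=[5, 2, 0], msg_vec=[5, 2, 0]; VV[2]=max(VV[2],msg_vec) then VV[2][2]++ -> VV[2]=[5, 4, 6]
Event 5 stamp: [3, 2, 0]
Event 9 stamp: [4, 4, 5]
[3, 2, 0] <= [4, 4, 5]? True
[4, 4, 5] <= [3, 2, 0]? False
Relation: before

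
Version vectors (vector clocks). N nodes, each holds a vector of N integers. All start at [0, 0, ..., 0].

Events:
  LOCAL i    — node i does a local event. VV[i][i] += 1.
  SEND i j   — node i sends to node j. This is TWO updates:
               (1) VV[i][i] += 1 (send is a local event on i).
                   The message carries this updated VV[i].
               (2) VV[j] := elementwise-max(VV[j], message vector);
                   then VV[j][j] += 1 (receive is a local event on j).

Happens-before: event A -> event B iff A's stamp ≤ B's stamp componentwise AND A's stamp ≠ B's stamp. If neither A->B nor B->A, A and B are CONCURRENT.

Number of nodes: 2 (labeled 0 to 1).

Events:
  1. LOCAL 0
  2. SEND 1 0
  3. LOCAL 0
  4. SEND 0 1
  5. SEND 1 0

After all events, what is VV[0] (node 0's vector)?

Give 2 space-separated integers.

Answer: 5 3

Derivation:
Initial: VV[0]=[0, 0]
Initial: VV[1]=[0, 0]
Event 1: LOCAL 0: VV[0][0]++ -> VV[0]=[1, 0]
Event 2: SEND 1->0: VV[1][1]++ -> VV[1]=[0, 1], msg_vec=[0, 1]; VV[0]=max(VV[0],msg_vec) then VV[0][0]++ -> VV[0]=[2, 1]
Event 3: LOCAL 0: VV[0][0]++ -> VV[0]=[3, 1]
Event 4: SEND 0->1: VV[0][0]++ -> VV[0]=[4, 1], msg_vec=[4, 1]; VV[1]=max(VV[1],msg_vec) then VV[1][1]++ -> VV[1]=[4, 2]
Event 5: SEND 1->0: VV[1][1]++ -> VV[1]=[4, 3], msg_vec=[4, 3]; VV[0]=max(VV[0],msg_vec) then VV[0][0]++ -> VV[0]=[5, 3]
Final vectors: VV[0]=[5, 3]; VV[1]=[4, 3]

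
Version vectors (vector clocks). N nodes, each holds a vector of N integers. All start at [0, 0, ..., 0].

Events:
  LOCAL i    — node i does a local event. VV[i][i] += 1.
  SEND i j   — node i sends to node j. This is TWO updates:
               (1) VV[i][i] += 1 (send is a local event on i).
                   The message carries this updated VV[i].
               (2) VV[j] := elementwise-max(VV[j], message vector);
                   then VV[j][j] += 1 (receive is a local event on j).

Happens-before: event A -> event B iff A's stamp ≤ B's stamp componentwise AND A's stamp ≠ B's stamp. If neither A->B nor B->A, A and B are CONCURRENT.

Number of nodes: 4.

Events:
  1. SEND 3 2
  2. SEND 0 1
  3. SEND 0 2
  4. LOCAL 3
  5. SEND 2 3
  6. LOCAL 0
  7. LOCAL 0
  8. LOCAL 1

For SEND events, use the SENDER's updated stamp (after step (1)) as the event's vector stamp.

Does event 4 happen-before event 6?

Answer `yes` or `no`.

Initial: VV[0]=[0, 0, 0, 0]
Initial: VV[1]=[0, 0, 0, 0]
Initial: VV[2]=[0, 0, 0, 0]
Initial: VV[3]=[0, 0, 0, 0]
Event 1: SEND 3->2: VV[3][3]++ -> VV[3]=[0, 0, 0, 1], msg_vec=[0, 0, 0, 1]; VV[2]=max(VV[2],msg_vec) then VV[2][2]++ -> VV[2]=[0, 0, 1, 1]
Event 2: SEND 0->1: VV[0][0]++ -> VV[0]=[1, 0, 0, 0], msg_vec=[1, 0, 0, 0]; VV[1]=max(VV[1],msg_vec) then VV[1][1]++ -> VV[1]=[1, 1, 0, 0]
Event 3: SEND 0->2: VV[0][0]++ -> VV[0]=[2, 0, 0, 0], msg_vec=[2, 0, 0, 0]; VV[2]=max(VV[2],msg_vec) then VV[2][2]++ -> VV[2]=[2, 0, 2, 1]
Event 4: LOCAL 3: VV[3][3]++ -> VV[3]=[0, 0, 0, 2]
Event 5: SEND 2->3: VV[2][2]++ -> VV[2]=[2, 0, 3, 1], msg_vec=[2, 0, 3, 1]; VV[3]=max(VV[3],msg_vec) then VV[3][3]++ -> VV[3]=[2, 0, 3, 3]
Event 6: LOCAL 0: VV[0][0]++ -> VV[0]=[3, 0, 0, 0]
Event 7: LOCAL 0: VV[0][0]++ -> VV[0]=[4, 0, 0, 0]
Event 8: LOCAL 1: VV[1][1]++ -> VV[1]=[1, 2, 0, 0]
Event 4 stamp: [0, 0, 0, 2]
Event 6 stamp: [3, 0, 0, 0]
[0, 0, 0, 2] <= [3, 0, 0, 0]? False. Equal? False. Happens-before: False

Answer: no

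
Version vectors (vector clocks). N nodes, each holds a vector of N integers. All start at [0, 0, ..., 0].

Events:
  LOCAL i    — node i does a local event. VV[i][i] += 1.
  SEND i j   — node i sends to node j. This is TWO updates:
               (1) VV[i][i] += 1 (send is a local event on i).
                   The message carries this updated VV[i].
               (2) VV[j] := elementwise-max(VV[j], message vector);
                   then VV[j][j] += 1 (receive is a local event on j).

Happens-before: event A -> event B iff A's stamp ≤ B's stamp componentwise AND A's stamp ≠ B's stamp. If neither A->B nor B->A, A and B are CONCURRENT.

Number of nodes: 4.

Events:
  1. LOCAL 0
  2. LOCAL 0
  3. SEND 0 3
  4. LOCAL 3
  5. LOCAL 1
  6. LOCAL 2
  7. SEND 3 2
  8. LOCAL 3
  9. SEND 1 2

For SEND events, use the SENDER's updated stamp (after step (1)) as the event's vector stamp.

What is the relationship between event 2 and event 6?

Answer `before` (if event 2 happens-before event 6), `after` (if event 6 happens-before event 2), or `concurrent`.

Answer: concurrent

Derivation:
Initial: VV[0]=[0, 0, 0, 0]
Initial: VV[1]=[0, 0, 0, 0]
Initial: VV[2]=[0, 0, 0, 0]
Initial: VV[3]=[0, 0, 0, 0]
Event 1: LOCAL 0: VV[0][0]++ -> VV[0]=[1, 0, 0, 0]
Event 2: LOCAL 0: VV[0][0]++ -> VV[0]=[2, 0, 0, 0]
Event 3: SEND 0->3: VV[0][0]++ -> VV[0]=[3, 0, 0, 0], msg_vec=[3, 0, 0, 0]; VV[3]=max(VV[3],msg_vec) then VV[3][3]++ -> VV[3]=[3, 0, 0, 1]
Event 4: LOCAL 3: VV[3][3]++ -> VV[3]=[3, 0, 0, 2]
Event 5: LOCAL 1: VV[1][1]++ -> VV[1]=[0, 1, 0, 0]
Event 6: LOCAL 2: VV[2][2]++ -> VV[2]=[0, 0, 1, 0]
Event 7: SEND 3->2: VV[3][3]++ -> VV[3]=[3, 0, 0, 3], msg_vec=[3, 0, 0, 3]; VV[2]=max(VV[2],msg_vec) then VV[2][2]++ -> VV[2]=[3, 0, 2, 3]
Event 8: LOCAL 3: VV[3][3]++ -> VV[3]=[3, 0, 0, 4]
Event 9: SEND 1->2: VV[1][1]++ -> VV[1]=[0, 2, 0, 0], msg_vec=[0, 2, 0, 0]; VV[2]=max(VV[2],msg_vec) then VV[2][2]++ -> VV[2]=[3, 2, 3, 3]
Event 2 stamp: [2, 0, 0, 0]
Event 6 stamp: [0, 0, 1, 0]
[2, 0, 0, 0] <= [0, 0, 1, 0]? False
[0, 0, 1, 0] <= [2, 0, 0, 0]? False
Relation: concurrent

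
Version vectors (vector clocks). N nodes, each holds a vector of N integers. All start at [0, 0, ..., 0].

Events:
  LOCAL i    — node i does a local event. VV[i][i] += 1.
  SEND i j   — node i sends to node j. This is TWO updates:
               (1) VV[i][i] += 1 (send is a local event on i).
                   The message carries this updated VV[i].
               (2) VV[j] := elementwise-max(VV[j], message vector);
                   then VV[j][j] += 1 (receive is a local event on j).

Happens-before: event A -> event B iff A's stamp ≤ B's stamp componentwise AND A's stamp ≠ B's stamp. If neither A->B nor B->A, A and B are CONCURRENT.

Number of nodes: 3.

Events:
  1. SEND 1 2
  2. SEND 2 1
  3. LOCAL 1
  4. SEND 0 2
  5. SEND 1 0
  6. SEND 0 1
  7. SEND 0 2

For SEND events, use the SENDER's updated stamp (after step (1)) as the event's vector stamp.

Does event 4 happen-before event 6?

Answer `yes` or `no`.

Initial: VV[0]=[0, 0, 0]
Initial: VV[1]=[0, 0, 0]
Initial: VV[2]=[0, 0, 0]
Event 1: SEND 1->2: VV[1][1]++ -> VV[1]=[0, 1, 0], msg_vec=[0, 1, 0]; VV[2]=max(VV[2],msg_vec) then VV[2][2]++ -> VV[2]=[0, 1, 1]
Event 2: SEND 2->1: VV[2][2]++ -> VV[2]=[0, 1, 2], msg_vec=[0, 1, 2]; VV[1]=max(VV[1],msg_vec) then VV[1][1]++ -> VV[1]=[0, 2, 2]
Event 3: LOCAL 1: VV[1][1]++ -> VV[1]=[0, 3, 2]
Event 4: SEND 0->2: VV[0][0]++ -> VV[0]=[1, 0, 0], msg_vec=[1, 0, 0]; VV[2]=max(VV[2],msg_vec) then VV[2][2]++ -> VV[2]=[1, 1, 3]
Event 5: SEND 1->0: VV[1][1]++ -> VV[1]=[0, 4, 2], msg_vec=[0, 4, 2]; VV[0]=max(VV[0],msg_vec) then VV[0][0]++ -> VV[0]=[2, 4, 2]
Event 6: SEND 0->1: VV[0][0]++ -> VV[0]=[3, 4, 2], msg_vec=[3, 4, 2]; VV[1]=max(VV[1],msg_vec) then VV[1][1]++ -> VV[1]=[3, 5, 2]
Event 7: SEND 0->2: VV[0][0]++ -> VV[0]=[4, 4, 2], msg_vec=[4, 4, 2]; VV[2]=max(VV[2],msg_vec) then VV[2][2]++ -> VV[2]=[4, 4, 4]
Event 4 stamp: [1, 0, 0]
Event 6 stamp: [3, 4, 2]
[1, 0, 0] <= [3, 4, 2]? True. Equal? False. Happens-before: True

Answer: yes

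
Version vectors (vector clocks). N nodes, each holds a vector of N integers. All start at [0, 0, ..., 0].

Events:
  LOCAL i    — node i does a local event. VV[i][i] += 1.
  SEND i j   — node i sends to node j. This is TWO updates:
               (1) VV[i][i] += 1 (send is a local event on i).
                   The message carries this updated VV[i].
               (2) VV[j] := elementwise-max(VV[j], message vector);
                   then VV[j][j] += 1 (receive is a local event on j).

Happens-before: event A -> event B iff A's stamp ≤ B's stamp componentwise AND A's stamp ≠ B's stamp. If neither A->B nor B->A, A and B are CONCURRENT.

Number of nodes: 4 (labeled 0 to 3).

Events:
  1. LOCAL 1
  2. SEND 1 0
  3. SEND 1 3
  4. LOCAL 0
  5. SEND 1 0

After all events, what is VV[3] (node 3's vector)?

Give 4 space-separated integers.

Initial: VV[0]=[0, 0, 0, 0]
Initial: VV[1]=[0, 0, 0, 0]
Initial: VV[2]=[0, 0, 0, 0]
Initial: VV[3]=[0, 0, 0, 0]
Event 1: LOCAL 1: VV[1][1]++ -> VV[1]=[0, 1, 0, 0]
Event 2: SEND 1->0: VV[1][1]++ -> VV[1]=[0, 2, 0, 0], msg_vec=[0, 2, 0, 0]; VV[0]=max(VV[0],msg_vec) then VV[0][0]++ -> VV[0]=[1, 2, 0, 0]
Event 3: SEND 1->3: VV[1][1]++ -> VV[1]=[0, 3, 0, 0], msg_vec=[0, 3, 0, 0]; VV[3]=max(VV[3],msg_vec) then VV[3][3]++ -> VV[3]=[0, 3, 0, 1]
Event 4: LOCAL 0: VV[0][0]++ -> VV[0]=[2, 2, 0, 0]
Event 5: SEND 1->0: VV[1][1]++ -> VV[1]=[0, 4, 0, 0], msg_vec=[0, 4, 0, 0]; VV[0]=max(VV[0],msg_vec) then VV[0][0]++ -> VV[0]=[3, 4, 0, 0]
Final vectors: VV[0]=[3, 4, 0, 0]; VV[1]=[0, 4, 0, 0]; VV[2]=[0, 0, 0, 0]; VV[3]=[0, 3, 0, 1]

Answer: 0 3 0 1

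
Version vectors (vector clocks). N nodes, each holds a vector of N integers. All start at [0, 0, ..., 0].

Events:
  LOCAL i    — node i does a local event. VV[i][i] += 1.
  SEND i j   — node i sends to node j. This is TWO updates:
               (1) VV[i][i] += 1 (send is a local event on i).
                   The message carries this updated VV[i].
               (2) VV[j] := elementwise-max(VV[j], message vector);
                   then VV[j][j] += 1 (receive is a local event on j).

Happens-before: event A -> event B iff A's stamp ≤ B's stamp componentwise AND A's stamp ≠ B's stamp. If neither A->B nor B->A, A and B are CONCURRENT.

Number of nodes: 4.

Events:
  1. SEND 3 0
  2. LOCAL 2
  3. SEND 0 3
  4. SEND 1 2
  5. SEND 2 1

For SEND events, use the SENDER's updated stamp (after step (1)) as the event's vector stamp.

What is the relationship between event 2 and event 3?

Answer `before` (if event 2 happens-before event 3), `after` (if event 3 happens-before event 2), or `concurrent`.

Initial: VV[0]=[0, 0, 0, 0]
Initial: VV[1]=[0, 0, 0, 0]
Initial: VV[2]=[0, 0, 0, 0]
Initial: VV[3]=[0, 0, 0, 0]
Event 1: SEND 3->0: VV[3][3]++ -> VV[3]=[0, 0, 0, 1], msg_vec=[0, 0, 0, 1]; VV[0]=max(VV[0],msg_vec) then VV[0][0]++ -> VV[0]=[1, 0, 0, 1]
Event 2: LOCAL 2: VV[2][2]++ -> VV[2]=[0, 0, 1, 0]
Event 3: SEND 0->3: VV[0][0]++ -> VV[0]=[2, 0, 0, 1], msg_vec=[2, 0, 0, 1]; VV[3]=max(VV[3],msg_vec) then VV[3][3]++ -> VV[3]=[2, 0, 0, 2]
Event 4: SEND 1->2: VV[1][1]++ -> VV[1]=[0, 1, 0, 0], msg_vec=[0, 1, 0, 0]; VV[2]=max(VV[2],msg_vec) then VV[2][2]++ -> VV[2]=[0, 1, 2, 0]
Event 5: SEND 2->1: VV[2][2]++ -> VV[2]=[0, 1, 3, 0], msg_vec=[0, 1, 3, 0]; VV[1]=max(VV[1],msg_vec) then VV[1][1]++ -> VV[1]=[0, 2, 3, 0]
Event 2 stamp: [0, 0, 1, 0]
Event 3 stamp: [2, 0, 0, 1]
[0, 0, 1, 0] <= [2, 0, 0, 1]? False
[2, 0, 0, 1] <= [0, 0, 1, 0]? False
Relation: concurrent

Answer: concurrent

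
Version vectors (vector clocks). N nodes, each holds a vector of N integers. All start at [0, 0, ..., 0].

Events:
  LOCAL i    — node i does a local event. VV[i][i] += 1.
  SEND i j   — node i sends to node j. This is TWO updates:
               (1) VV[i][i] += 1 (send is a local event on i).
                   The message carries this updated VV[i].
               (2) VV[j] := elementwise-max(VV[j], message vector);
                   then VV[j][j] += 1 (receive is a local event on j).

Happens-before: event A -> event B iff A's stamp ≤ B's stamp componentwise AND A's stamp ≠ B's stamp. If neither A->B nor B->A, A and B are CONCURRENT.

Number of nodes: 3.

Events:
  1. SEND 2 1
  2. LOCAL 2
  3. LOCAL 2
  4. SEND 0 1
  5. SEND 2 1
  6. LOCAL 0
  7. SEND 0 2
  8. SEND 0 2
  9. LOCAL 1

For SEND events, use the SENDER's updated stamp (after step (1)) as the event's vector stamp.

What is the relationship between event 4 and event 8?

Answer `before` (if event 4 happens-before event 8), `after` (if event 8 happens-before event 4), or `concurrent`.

Answer: before

Derivation:
Initial: VV[0]=[0, 0, 0]
Initial: VV[1]=[0, 0, 0]
Initial: VV[2]=[0, 0, 0]
Event 1: SEND 2->1: VV[2][2]++ -> VV[2]=[0, 0, 1], msg_vec=[0, 0, 1]; VV[1]=max(VV[1],msg_vec) then VV[1][1]++ -> VV[1]=[0, 1, 1]
Event 2: LOCAL 2: VV[2][2]++ -> VV[2]=[0, 0, 2]
Event 3: LOCAL 2: VV[2][2]++ -> VV[2]=[0, 0, 3]
Event 4: SEND 0->1: VV[0][0]++ -> VV[0]=[1, 0, 0], msg_vec=[1, 0, 0]; VV[1]=max(VV[1],msg_vec) then VV[1][1]++ -> VV[1]=[1, 2, 1]
Event 5: SEND 2->1: VV[2][2]++ -> VV[2]=[0, 0, 4], msg_vec=[0, 0, 4]; VV[1]=max(VV[1],msg_vec) then VV[1][1]++ -> VV[1]=[1, 3, 4]
Event 6: LOCAL 0: VV[0][0]++ -> VV[0]=[2, 0, 0]
Event 7: SEND 0->2: VV[0][0]++ -> VV[0]=[3, 0, 0], msg_vec=[3, 0, 0]; VV[2]=max(VV[2],msg_vec) then VV[2][2]++ -> VV[2]=[3, 0, 5]
Event 8: SEND 0->2: VV[0][0]++ -> VV[0]=[4, 0, 0], msg_vec=[4, 0, 0]; VV[2]=max(VV[2],msg_vec) then VV[2][2]++ -> VV[2]=[4, 0, 6]
Event 9: LOCAL 1: VV[1][1]++ -> VV[1]=[1, 4, 4]
Event 4 stamp: [1, 0, 0]
Event 8 stamp: [4, 0, 0]
[1, 0, 0] <= [4, 0, 0]? True
[4, 0, 0] <= [1, 0, 0]? False
Relation: before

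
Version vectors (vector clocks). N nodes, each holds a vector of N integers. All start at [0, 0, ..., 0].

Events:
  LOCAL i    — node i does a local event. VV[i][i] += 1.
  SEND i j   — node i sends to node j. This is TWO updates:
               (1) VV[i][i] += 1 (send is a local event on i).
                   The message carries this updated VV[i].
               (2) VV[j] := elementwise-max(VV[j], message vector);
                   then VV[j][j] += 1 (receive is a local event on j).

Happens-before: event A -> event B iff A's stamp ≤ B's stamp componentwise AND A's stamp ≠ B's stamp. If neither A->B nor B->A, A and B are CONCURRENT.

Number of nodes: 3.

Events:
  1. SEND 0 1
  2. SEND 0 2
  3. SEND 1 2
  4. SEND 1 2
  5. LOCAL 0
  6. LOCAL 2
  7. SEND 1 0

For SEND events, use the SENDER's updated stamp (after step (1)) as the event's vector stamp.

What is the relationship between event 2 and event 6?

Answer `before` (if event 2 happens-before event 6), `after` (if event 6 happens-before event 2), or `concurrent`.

Initial: VV[0]=[0, 0, 0]
Initial: VV[1]=[0, 0, 0]
Initial: VV[2]=[0, 0, 0]
Event 1: SEND 0->1: VV[0][0]++ -> VV[0]=[1, 0, 0], msg_vec=[1, 0, 0]; VV[1]=max(VV[1],msg_vec) then VV[1][1]++ -> VV[1]=[1, 1, 0]
Event 2: SEND 0->2: VV[0][0]++ -> VV[0]=[2, 0, 0], msg_vec=[2, 0, 0]; VV[2]=max(VV[2],msg_vec) then VV[2][2]++ -> VV[2]=[2, 0, 1]
Event 3: SEND 1->2: VV[1][1]++ -> VV[1]=[1, 2, 0], msg_vec=[1, 2, 0]; VV[2]=max(VV[2],msg_vec) then VV[2][2]++ -> VV[2]=[2, 2, 2]
Event 4: SEND 1->2: VV[1][1]++ -> VV[1]=[1, 3, 0], msg_vec=[1, 3, 0]; VV[2]=max(VV[2],msg_vec) then VV[2][2]++ -> VV[2]=[2, 3, 3]
Event 5: LOCAL 0: VV[0][0]++ -> VV[0]=[3, 0, 0]
Event 6: LOCAL 2: VV[2][2]++ -> VV[2]=[2, 3, 4]
Event 7: SEND 1->0: VV[1][1]++ -> VV[1]=[1, 4, 0], msg_vec=[1, 4, 0]; VV[0]=max(VV[0],msg_vec) then VV[0][0]++ -> VV[0]=[4, 4, 0]
Event 2 stamp: [2, 0, 0]
Event 6 stamp: [2, 3, 4]
[2, 0, 0] <= [2, 3, 4]? True
[2, 3, 4] <= [2, 0, 0]? False
Relation: before

Answer: before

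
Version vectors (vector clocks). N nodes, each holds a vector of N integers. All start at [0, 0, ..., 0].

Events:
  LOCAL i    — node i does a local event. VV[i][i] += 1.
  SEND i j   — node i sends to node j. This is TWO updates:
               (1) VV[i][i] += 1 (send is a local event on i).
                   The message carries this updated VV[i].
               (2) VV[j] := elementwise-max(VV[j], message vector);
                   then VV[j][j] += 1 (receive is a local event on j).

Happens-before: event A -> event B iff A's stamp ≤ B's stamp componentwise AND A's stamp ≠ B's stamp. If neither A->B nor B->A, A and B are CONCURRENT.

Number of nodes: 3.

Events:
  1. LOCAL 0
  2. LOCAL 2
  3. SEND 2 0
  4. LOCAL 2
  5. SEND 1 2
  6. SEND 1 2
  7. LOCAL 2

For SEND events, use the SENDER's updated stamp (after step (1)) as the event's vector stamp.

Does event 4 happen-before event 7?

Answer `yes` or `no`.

Answer: yes

Derivation:
Initial: VV[0]=[0, 0, 0]
Initial: VV[1]=[0, 0, 0]
Initial: VV[2]=[0, 0, 0]
Event 1: LOCAL 0: VV[0][0]++ -> VV[0]=[1, 0, 0]
Event 2: LOCAL 2: VV[2][2]++ -> VV[2]=[0, 0, 1]
Event 3: SEND 2->0: VV[2][2]++ -> VV[2]=[0, 0, 2], msg_vec=[0, 0, 2]; VV[0]=max(VV[0],msg_vec) then VV[0][0]++ -> VV[0]=[2, 0, 2]
Event 4: LOCAL 2: VV[2][2]++ -> VV[2]=[0, 0, 3]
Event 5: SEND 1->2: VV[1][1]++ -> VV[1]=[0, 1, 0], msg_vec=[0, 1, 0]; VV[2]=max(VV[2],msg_vec) then VV[2][2]++ -> VV[2]=[0, 1, 4]
Event 6: SEND 1->2: VV[1][1]++ -> VV[1]=[0, 2, 0], msg_vec=[0, 2, 0]; VV[2]=max(VV[2],msg_vec) then VV[2][2]++ -> VV[2]=[0, 2, 5]
Event 7: LOCAL 2: VV[2][2]++ -> VV[2]=[0, 2, 6]
Event 4 stamp: [0, 0, 3]
Event 7 stamp: [0, 2, 6]
[0, 0, 3] <= [0, 2, 6]? True. Equal? False. Happens-before: True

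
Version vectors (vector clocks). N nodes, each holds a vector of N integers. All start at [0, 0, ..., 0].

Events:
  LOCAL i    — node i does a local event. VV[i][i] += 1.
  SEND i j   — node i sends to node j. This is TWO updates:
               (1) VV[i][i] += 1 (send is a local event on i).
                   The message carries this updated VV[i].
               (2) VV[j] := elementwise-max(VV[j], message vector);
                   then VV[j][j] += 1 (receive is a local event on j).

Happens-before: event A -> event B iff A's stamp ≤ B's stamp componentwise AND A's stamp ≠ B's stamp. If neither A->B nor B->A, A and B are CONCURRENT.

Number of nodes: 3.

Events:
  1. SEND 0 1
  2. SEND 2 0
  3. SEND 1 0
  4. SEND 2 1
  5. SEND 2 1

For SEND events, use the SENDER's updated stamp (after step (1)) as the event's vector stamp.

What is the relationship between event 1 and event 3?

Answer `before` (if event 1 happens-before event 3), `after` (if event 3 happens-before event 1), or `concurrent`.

Answer: before

Derivation:
Initial: VV[0]=[0, 0, 0]
Initial: VV[1]=[0, 0, 0]
Initial: VV[2]=[0, 0, 0]
Event 1: SEND 0->1: VV[0][0]++ -> VV[0]=[1, 0, 0], msg_vec=[1, 0, 0]; VV[1]=max(VV[1],msg_vec) then VV[1][1]++ -> VV[1]=[1, 1, 0]
Event 2: SEND 2->0: VV[2][2]++ -> VV[2]=[0, 0, 1], msg_vec=[0, 0, 1]; VV[0]=max(VV[0],msg_vec) then VV[0][0]++ -> VV[0]=[2, 0, 1]
Event 3: SEND 1->0: VV[1][1]++ -> VV[1]=[1, 2, 0], msg_vec=[1, 2, 0]; VV[0]=max(VV[0],msg_vec) then VV[0][0]++ -> VV[0]=[3, 2, 1]
Event 4: SEND 2->1: VV[2][2]++ -> VV[2]=[0, 0, 2], msg_vec=[0, 0, 2]; VV[1]=max(VV[1],msg_vec) then VV[1][1]++ -> VV[1]=[1, 3, 2]
Event 5: SEND 2->1: VV[2][2]++ -> VV[2]=[0, 0, 3], msg_vec=[0, 0, 3]; VV[1]=max(VV[1],msg_vec) then VV[1][1]++ -> VV[1]=[1, 4, 3]
Event 1 stamp: [1, 0, 0]
Event 3 stamp: [1, 2, 0]
[1, 0, 0] <= [1, 2, 0]? True
[1, 2, 0] <= [1, 0, 0]? False
Relation: before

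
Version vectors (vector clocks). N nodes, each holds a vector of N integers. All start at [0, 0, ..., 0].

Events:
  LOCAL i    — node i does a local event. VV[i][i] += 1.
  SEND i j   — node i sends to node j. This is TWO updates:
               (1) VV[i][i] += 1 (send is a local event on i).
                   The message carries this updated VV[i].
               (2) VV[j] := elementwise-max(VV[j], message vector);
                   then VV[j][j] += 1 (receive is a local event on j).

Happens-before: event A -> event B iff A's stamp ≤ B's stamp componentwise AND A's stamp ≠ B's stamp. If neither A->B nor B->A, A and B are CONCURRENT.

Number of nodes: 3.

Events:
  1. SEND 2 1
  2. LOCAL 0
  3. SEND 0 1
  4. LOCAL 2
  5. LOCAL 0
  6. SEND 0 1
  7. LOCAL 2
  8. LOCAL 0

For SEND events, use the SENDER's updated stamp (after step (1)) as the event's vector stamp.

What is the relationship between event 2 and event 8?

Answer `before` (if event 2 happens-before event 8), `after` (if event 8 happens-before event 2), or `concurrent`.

Initial: VV[0]=[0, 0, 0]
Initial: VV[1]=[0, 0, 0]
Initial: VV[2]=[0, 0, 0]
Event 1: SEND 2->1: VV[2][2]++ -> VV[2]=[0, 0, 1], msg_vec=[0, 0, 1]; VV[1]=max(VV[1],msg_vec) then VV[1][1]++ -> VV[1]=[0, 1, 1]
Event 2: LOCAL 0: VV[0][0]++ -> VV[0]=[1, 0, 0]
Event 3: SEND 0->1: VV[0][0]++ -> VV[0]=[2, 0, 0], msg_vec=[2, 0, 0]; VV[1]=max(VV[1],msg_vec) then VV[1][1]++ -> VV[1]=[2, 2, 1]
Event 4: LOCAL 2: VV[2][2]++ -> VV[2]=[0, 0, 2]
Event 5: LOCAL 0: VV[0][0]++ -> VV[0]=[3, 0, 0]
Event 6: SEND 0->1: VV[0][0]++ -> VV[0]=[4, 0, 0], msg_vec=[4, 0, 0]; VV[1]=max(VV[1],msg_vec) then VV[1][1]++ -> VV[1]=[4, 3, 1]
Event 7: LOCAL 2: VV[2][2]++ -> VV[2]=[0, 0, 3]
Event 8: LOCAL 0: VV[0][0]++ -> VV[0]=[5, 0, 0]
Event 2 stamp: [1, 0, 0]
Event 8 stamp: [5, 0, 0]
[1, 0, 0] <= [5, 0, 0]? True
[5, 0, 0] <= [1, 0, 0]? False
Relation: before

Answer: before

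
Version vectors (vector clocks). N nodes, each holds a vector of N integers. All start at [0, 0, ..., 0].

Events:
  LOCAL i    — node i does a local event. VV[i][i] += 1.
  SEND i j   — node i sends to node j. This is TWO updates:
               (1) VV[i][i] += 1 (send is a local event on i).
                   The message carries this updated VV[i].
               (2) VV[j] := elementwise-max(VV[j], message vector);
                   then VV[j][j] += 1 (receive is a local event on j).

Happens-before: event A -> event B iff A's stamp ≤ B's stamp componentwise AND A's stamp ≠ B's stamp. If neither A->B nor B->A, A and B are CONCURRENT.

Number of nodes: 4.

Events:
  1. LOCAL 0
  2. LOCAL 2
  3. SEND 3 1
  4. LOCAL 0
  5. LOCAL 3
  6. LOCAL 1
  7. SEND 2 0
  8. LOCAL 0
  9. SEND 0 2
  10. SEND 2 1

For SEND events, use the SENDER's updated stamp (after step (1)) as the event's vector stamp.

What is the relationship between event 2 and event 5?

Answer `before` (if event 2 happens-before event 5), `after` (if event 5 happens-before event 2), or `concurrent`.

Initial: VV[0]=[0, 0, 0, 0]
Initial: VV[1]=[0, 0, 0, 0]
Initial: VV[2]=[0, 0, 0, 0]
Initial: VV[3]=[0, 0, 0, 0]
Event 1: LOCAL 0: VV[0][0]++ -> VV[0]=[1, 0, 0, 0]
Event 2: LOCAL 2: VV[2][2]++ -> VV[2]=[0, 0, 1, 0]
Event 3: SEND 3->1: VV[3][3]++ -> VV[3]=[0, 0, 0, 1], msg_vec=[0, 0, 0, 1]; VV[1]=max(VV[1],msg_vec) then VV[1][1]++ -> VV[1]=[0, 1, 0, 1]
Event 4: LOCAL 0: VV[0][0]++ -> VV[0]=[2, 0, 0, 0]
Event 5: LOCAL 3: VV[3][3]++ -> VV[3]=[0, 0, 0, 2]
Event 6: LOCAL 1: VV[1][1]++ -> VV[1]=[0, 2, 0, 1]
Event 7: SEND 2->0: VV[2][2]++ -> VV[2]=[0, 0, 2, 0], msg_vec=[0, 0, 2, 0]; VV[0]=max(VV[0],msg_vec) then VV[0][0]++ -> VV[0]=[3, 0, 2, 0]
Event 8: LOCAL 0: VV[0][0]++ -> VV[0]=[4, 0, 2, 0]
Event 9: SEND 0->2: VV[0][0]++ -> VV[0]=[5, 0, 2, 0], msg_vec=[5, 0, 2, 0]; VV[2]=max(VV[2],msg_vec) then VV[2][2]++ -> VV[2]=[5, 0, 3, 0]
Event 10: SEND 2->1: VV[2][2]++ -> VV[2]=[5, 0, 4, 0], msg_vec=[5, 0, 4, 0]; VV[1]=max(VV[1],msg_vec) then VV[1][1]++ -> VV[1]=[5, 3, 4, 1]
Event 2 stamp: [0, 0, 1, 0]
Event 5 stamp: [0, 0, 0, 2]
[0, 0, 1, 0] <= [0, 0, 0, 2]? False
[0, 0, 0, 2] <= [0, 0, 1, 0]? False
Relation: concurrent

Answer: concurrent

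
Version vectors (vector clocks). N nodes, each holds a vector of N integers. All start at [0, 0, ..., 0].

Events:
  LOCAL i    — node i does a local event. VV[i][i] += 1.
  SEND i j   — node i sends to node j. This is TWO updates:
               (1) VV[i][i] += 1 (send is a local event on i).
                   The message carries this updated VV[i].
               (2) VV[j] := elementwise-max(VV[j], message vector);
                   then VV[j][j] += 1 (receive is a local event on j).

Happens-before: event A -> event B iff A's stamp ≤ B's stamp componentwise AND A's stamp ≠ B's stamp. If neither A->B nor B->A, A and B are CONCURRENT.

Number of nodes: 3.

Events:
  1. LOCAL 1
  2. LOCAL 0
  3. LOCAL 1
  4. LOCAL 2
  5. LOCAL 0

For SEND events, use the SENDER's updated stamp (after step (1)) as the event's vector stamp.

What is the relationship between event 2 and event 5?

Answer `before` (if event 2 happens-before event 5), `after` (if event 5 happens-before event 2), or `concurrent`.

Initial: VV[0]=[0, 0, 0]
Initial: VV[1]=[0, 0, 0]
Initial: VV[2]=[0, 0, 0]
Event 1: LOCAL 1: VV[1][1]++ -> VV[1]=[0, 1, 0]
Event 2: LOCAL 0: VV[0][0]++ -> VV[0]=[1, 0, 0]
Event 3: LOCAL 1: VV[1][1]++ -> VV[1]=[0, 2, 0]
Event 4: LOCAL 2: VV[2][2]++ -> VV[2]=[0, 0, 1]
Event 5: LOCAL 0: VV[0][0]++ -> VV[0]=[2, 0, 0]
Event 2 stamp: [1, 0, 0]
Event 5 stamp: [2, 0, 0]
[1, 0, 0] <= [2, 0, 0]? True
[2, 0, 0] <= [1, 0, 0]? False
Relation: before

Answer: before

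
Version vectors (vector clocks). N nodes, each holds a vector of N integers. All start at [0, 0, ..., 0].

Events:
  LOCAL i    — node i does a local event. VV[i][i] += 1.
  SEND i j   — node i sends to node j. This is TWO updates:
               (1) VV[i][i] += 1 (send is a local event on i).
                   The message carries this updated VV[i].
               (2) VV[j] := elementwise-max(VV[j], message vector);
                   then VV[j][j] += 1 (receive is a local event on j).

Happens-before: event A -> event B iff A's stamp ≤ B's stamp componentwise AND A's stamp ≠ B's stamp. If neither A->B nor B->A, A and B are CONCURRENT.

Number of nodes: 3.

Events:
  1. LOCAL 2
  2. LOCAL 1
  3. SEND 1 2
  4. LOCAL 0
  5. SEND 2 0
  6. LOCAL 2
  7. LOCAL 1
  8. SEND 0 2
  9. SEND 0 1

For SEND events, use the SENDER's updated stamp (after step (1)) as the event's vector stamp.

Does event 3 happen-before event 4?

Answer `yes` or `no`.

Answer: no

Derivation:
Initial: VV[0]=[0, 0, 0]
Initial: VV[1]=[0, 0, 0]
Initial: VV[2]=[0, 0, 0]
Event 1: LOCAL 2: VV[2][2]++ -> VV[2]=[0, 0, 1]
Event 2: LOCAL 1: VV[1][1]++ -> VV[1]=[0, 1, 0]
Event 3: SEND 1->2: VV[1][1]++ -> VV[1]=[0, 2, 0], msg_vec=[0, 2, 0]; VV[2]=max(VV[2],msg_vec) then VV[2][2]++ -> VV[2]=[0, 2, 2]
Event 4: LOCAL 0: VV[0][0]++ -> VV[0]=[1, 0, 0]
Event 5: SEND 2->0: VV[2][2]++ -> VV[2]=[0, 2, 3], msg_vec=[0, 2, 3]; VV[0]=max(VV[0],msg_vec) then VV[0][0]++ -> VV[0]=[2, 2, 3]
Event 6: LOCAL 2: VV[2][2]++ -> VV[2]=[0, 2, 4]
Event 7: LOCAL 1: VV[1][1]++ -> VV[1]=[0, 3, 0]
Event 8: SEND 0->2: VV[0][0]++ -> VV[0]=[3, 2, 3], msg_vec=[3, 2, 3]; VV[2]=max(VV[2],msg_vec) then VV[2][2]++ -> VV[2]=[3, 2, 5]
Event 9: SEND 0->1: VV[0][0]++ -> VV[0]=[4, 2, 3], msg_vec=[4, 2, 3]; VV[1]=max(VV[1],msg_vec) then VV[1][1]++ -> VV[1]=[4, 4, 3]
Event 3 stamp: [0, 2, 0]
Event 4 stamp: [1, 0, 0]
[0, 2, 0] <= [1, 0, 0]? False. Equal? False. Happens-before: False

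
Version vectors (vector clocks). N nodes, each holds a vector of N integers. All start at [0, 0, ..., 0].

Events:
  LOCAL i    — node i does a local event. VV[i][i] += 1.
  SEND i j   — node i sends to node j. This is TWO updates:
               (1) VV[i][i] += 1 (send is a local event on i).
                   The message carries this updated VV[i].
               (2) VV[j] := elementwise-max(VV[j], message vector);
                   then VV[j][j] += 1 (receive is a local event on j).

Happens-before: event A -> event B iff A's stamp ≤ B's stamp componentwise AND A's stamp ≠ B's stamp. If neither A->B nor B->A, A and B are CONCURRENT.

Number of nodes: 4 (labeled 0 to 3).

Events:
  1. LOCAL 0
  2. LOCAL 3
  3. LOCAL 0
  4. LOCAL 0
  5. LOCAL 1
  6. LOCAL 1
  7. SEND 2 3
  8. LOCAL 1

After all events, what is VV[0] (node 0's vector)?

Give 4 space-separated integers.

Initial: VV[0]=[0, 0, 0, 0]
Initial: VV[1]=[0, 0, 0, 0]
Initial: VV[2]=[0, 0, 0, 0]
Initial: VV[3]=[0, 0, 0, 0]
Event 1: LOCAL 0: VV[0][0]++ -> VV[0]=[1, 0, 0, 0]
Event 2: LOCAL 3: VV[3][3]++ -> VV[3]=[0, 0, 0, 1]
Event 3: LOCAL 0: VV[0][0]++ -> VV[0]=[2, 0, 0, 0]
Event 4: LOCAL 0: VV[0][0]++ -> VV[0]=[3, 0, 0, 0]
Event 5: LOCAL 1: VV[1][1]++ -> VV[1]=[0, 1, 0, 0]
Event 6: LOCAL 1: VV[1][1]++ -> VV[1]=[0, 2, 0, 0]
Event 7: SEND 2->3: VV[2][2]++ -> VV[2]=[0, 0, 1, 0], msg_vec=[0, 0, 1, 0]; VV[3]=max(VV[3],msg_vec) then VV[3][3]++ -> VV[3]=[0, 0, 1, 2]
Event 8: LOCAL 1: VV[1][1]++ -> VV[1]=[0, 3, 0, 0]
Final vectors: VV[0]=[3, 0, 0, 0]; VV[1]=[0, 3, 0, 0]; VV[2]=[0, 0, 1, 0]; VV[3]=[0, 0, 1, 2]

Answer: 3 0 0 0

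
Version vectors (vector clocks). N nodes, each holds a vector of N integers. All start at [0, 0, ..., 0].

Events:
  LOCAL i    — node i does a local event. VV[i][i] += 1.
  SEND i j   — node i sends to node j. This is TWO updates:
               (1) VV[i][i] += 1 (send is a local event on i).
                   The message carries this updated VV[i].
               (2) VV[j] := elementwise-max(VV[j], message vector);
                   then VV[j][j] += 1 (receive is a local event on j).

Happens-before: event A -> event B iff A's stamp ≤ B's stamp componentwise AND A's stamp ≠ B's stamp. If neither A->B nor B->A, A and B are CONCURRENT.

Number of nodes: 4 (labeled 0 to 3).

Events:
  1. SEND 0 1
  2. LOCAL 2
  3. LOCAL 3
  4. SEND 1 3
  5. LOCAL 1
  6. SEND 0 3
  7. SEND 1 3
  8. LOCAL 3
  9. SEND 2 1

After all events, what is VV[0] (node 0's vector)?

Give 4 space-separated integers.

Answer: 2 0 0 0

Derivation:
Initial: VV[0]=[0, 0, 0, 0]
Initial: VV[1]=[0, 0, 0, 0]
Initial: VV[2]=[0, 0, 0, 0]
Initial: VV[3]=[0, 0, 0, 0]
Event 1: SEND 0->1: VV[0][0]++ -> VV[0]=[1, 0, 0, 0], msg_vec=[1, 0, 0, 0]; VV[1]=max(VV[1],msg_vec) then VV[1][1]++ -> VV[1]=[1, 1, 0, 0]
Event 2: LOCAL 2: VV[2][2]++ -> VV[2]=[0, 0, 1, 0]
Event 3: LOCAL 3: VV[3][3]++ -> VV[3]=[0, 0, 0, 1]
Event 4: SEND 1->3: VV[1][1]++ -> VV[1]=[1, 2, 0, 0], msg_vec=[1, 2, 0, 0]; VV[3]=max(VV[3],msg_vec) then VV[3][3]++ -> VV[3]=[1, 2, 0, 2]
Event 5: LOCAL 1: VV[1][1]++ -> VV[1]=[1, 3, 0, 0]
Event 6: SEND 0->3: VV[0][0]++ -> VV[0]=[2, 0, 0, 0], msg_vec=[2, 0, 0, 0]; VV[3]=max(VV[3],msg_vec) then VV[3][3]++ -> VV[3]=[2, 2, 0, 3]
Event 7: SEND 1->3: VV[1][1]++ -> VV[1]=[1, 4, 0, 0], msg_vec=[1, 4, 0, 0]; VV[3]=max(VV[3],msg_vec) then VV[3][3]++ -> VV[3]=[2, 4, 0, 4]
Event 8: LOCAL 3: VV[3][3]++ -> VV[3]=[2, 4, 0, 5]
Event 9: SEND 2->1: VV[2][2]++ -> VV[2]=[0, 0, 2, 0], msg_vec=[0, 0, 2, 0]; VV[1]=max(VV[1],msg_vec) then VV[1][1]++ -> VV[1]=[1, 5, 2, 0]
Final vectors: VV[0]=[2, 0, 0, 0]; VV[1]=[1, 5, 2, 0]; VV[2]=[0, 0, 2, 0]; VV[3]=[2, 4, 0, 5]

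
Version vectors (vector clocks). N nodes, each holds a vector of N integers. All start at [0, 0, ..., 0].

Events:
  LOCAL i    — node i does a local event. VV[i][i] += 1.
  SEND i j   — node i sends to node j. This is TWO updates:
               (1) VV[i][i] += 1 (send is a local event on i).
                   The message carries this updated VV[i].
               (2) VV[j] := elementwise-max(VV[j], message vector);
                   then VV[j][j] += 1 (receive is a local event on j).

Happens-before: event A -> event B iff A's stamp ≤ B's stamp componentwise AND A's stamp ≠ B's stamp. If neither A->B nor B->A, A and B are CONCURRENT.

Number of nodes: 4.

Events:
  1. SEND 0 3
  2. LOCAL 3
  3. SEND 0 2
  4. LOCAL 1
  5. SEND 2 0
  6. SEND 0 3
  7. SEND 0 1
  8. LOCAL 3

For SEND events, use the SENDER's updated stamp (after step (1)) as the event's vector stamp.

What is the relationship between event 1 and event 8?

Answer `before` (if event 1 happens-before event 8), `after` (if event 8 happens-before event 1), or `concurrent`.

Initial: VV[0]=[0, 0, 0, 0]
Initial: VV[1]=[0, 0, 0, 0]
Initial: VV[2]=[0, 0, 0, 0]
Initial: VV[3]=[0, 0, 0, 0]
Event 1: SEND 0->3: VV[0][0]++ -> VV[0]=[1, 0, 0, 0], msg_vec=[1, 0, 0, 0]; VV[3]=max(VV[3],msg_vec) then VV[3][3]++ -> VV[3]=[1, 0, 0, 1]
Event 2: LOCAL 3: VV[3][3]++ -> VV[3]=[1, 0, 0, 2]
Event 3: SEND 0->2: VV[0][0]++ -> VV[0]=[2, 0, 0, 0], msg_vec=[2, 0, 0, 0]; VV[2]=max(VV[2],msg_vec) then VV[2][2]++ -> VV[2]=[2, 0, 1, 0]
Event 4: LOCAL 1: VV[1][1]++ -> VV[1]=[0, 1, 0, 0]
Event 5: SEND 2->0: VV[2][2]++ -> VV[2]=[2, 0, 2, 0], msg_vec=[2, 0, 2, 0]; VV[0]=max(VV[0],msg_vec) then VV[0][0]++ -> VV[0]=[3, 0, 2, 0]
Event 6: SEND 0->3: VV[0][0]++ -> VV[0]=[4, 0, 2, 0], msg_vec=[4, 0, 2, 0]; VV[3]=max(VV[3],msg_vec) then VV[3][3]++ -> VV[3]=[4, 0, 2, 3]
Event 7: SEND 0->1: VV[0][0]++ -> VV[0]=[5, 0, 2, 0], msg_vec=[5, 0, 2, 0]; VV[1]=max(VV[1],msg_vec) then VV[1][1]++ -> VV[1]=[5, 2, 2, 0]
Event 8: LOCAL 3: VV[3][3]++ -> VV[3]=[4, 0, 2, 4]
Event 1 stamp: [1, 0, 0, 0]
Event 8 stamp: [4, 0, 2, 4]
[1, 0, 0, 0] <= [4, 0, 2, 4]? True
[4, 0, 2, 4] <= [1, 0, 0, 0]? False
Relation: before

Answer: before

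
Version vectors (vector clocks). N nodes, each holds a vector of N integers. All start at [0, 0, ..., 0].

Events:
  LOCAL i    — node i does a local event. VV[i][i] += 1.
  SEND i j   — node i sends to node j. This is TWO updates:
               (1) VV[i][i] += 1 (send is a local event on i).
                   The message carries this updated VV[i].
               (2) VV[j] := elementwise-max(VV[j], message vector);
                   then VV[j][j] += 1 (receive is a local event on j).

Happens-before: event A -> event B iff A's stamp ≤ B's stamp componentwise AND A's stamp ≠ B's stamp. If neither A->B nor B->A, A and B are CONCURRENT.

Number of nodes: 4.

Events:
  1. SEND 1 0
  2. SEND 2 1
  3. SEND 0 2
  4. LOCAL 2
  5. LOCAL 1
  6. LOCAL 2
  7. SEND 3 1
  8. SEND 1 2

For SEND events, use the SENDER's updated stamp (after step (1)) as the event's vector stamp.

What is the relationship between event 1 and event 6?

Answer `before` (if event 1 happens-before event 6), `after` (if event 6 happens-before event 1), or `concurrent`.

Initial: VV[0]=[0, 0, 0, 0]
Initial: VV[1]=[0, 0, 0, 0]
Initial: VV[2]=[0, 0, 0, 0]
Initial: VV[3]=[0, 0, 0, 0]
Event 1: SEND 1->0: VV[1][1]++ -> VV[1]=[0, 1, 0, 0], msg_vec=[0, 1, 0, 0]; VV[0]=max(VV[0],msg_vec) then VV[0][0]++ -> VV[0]=[1, 1, 0, 0]
Event 2: SEND 2->1: VV[2][2]++ -> VV[2]=[0, 0, 1, 0], msg_vec=[0, 0, 1, 0]; VV[1]=max(VV[1],msg_vec) then VV[1][1]++ -> VV[1]=[0, 2, 1, 0]
Event 3: SEND 0->2: VV[0][0]++ -> VV[0]=[2, 1, 0, 0], msg_vec=[2, 1, 0, 0]; VV[2]=max(VV[2],msg_vec) then VV[2][2]++ -> VV[2]=[2, 1, 2, 0]
Event 4: LOCAL 2: VV[2][2]++ -> VV[2]=[2, 1, 3, 0]
Event 5: LOCAL 1: VV[1][1]++ -> VV[1]=[0, 3, 1, 0]
Event 6: LOCAL 2: VV[2][2]++ -> VV[2]=[2, 1, 4, 0]
Event 7: SEND 3->1: VV[3][3]++ -> VV[3]=[0, 0, 0, 1], msg_vec=[0, 0, 0, 1]; VV[1]=max(VV[1],msg_vec) then VV[1][1]++ -> VV[1]=[0, 4, 1, 1]
Event 8: SEND 1->2: VV[1][1]++ -> VV[1]=[0, 5, 1, 1], msg_vec=[0, 5, 1, 1]; VV[2]=max(VV[2],msg_vec) then VV[2][2]++ -> VV[2]=[2, 5, 5, 1]
Event 1 stamp: [0, 1, 0, 0]
Event 6 stamp: [2, 1, 4, 0]
[0, 1, 0, 0] <= [2, 1, 4, 0]? True
[2, 1, 4, 0] <= [0, 1, 0, 0]? False
Relation: before

Answer: before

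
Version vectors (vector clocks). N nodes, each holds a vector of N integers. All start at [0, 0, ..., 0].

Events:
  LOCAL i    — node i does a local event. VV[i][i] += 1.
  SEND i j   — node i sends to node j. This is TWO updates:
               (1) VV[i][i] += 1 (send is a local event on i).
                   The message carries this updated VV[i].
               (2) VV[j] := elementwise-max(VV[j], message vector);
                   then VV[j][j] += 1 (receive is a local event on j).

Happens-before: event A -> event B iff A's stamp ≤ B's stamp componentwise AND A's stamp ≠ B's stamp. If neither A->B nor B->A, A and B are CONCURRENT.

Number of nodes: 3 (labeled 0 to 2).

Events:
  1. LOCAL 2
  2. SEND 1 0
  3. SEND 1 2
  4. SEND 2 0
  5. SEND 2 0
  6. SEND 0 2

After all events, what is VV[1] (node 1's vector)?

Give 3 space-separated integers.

Initial: VV[0]=[0, 0, 0]
Initial: VV[1]=[0, 0, 0]
Initial: VV[2]=[0, 0, 0]
Event 1: LOCAL 2: VV[2][2]++ -> VV[2]=[0, 0, 1]
Event 2: SEND 1->0: VV[1][1]++ -> VV[1]=[0, 1, 0], msg_vec=[0, 1, 0]; VV[0]=max(VV[0],msg_vec) then VV[0][0]++ -> VV[0]=[1, 1, 0]
Event 3: SEND 1->2: VV[1][1]++ -> VV[1]=[0, 2, 0], msg_vec=[0, 2, 0]; VV[2]=max(VV[2],msg_vec) then VV[2][2]++ -> VV[2]=[0, 2, 2]
Event 4: SEND 2->0: VV[2][2]++ -> VV[2]=[0, 2, 3], msg_vec=[0, 2, 3]; VV[0]=max(VV[0],msg_vec) then VV[0][0]++ -> VV[0]=[2, 2, 3]
Event 5: SEND 2->0: VV[2][2]++ -> VV[2]=[0, 2, 4], msg_vec=[0, 2, 4]; VV[0]=max(VV[0],msg_vec) then VV[0][0]++ -> VV[0]=[3, 2, 4]
Event 6: SEND 0->2: VV[0][0]++ -> VV[0]=[4, 2, 4], msg_vec=[4, 2, 4]; VV[2]=max(VV[2],msg_vec) then VV[2][2]++ -> VV[2]=[4, 2, 5]
Final vectors: VV[0]=[4, 2, 4]; VV[1]=[0, 2, 0]; VV[2]=[4, 2, 5]

Answer: 0 2 0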